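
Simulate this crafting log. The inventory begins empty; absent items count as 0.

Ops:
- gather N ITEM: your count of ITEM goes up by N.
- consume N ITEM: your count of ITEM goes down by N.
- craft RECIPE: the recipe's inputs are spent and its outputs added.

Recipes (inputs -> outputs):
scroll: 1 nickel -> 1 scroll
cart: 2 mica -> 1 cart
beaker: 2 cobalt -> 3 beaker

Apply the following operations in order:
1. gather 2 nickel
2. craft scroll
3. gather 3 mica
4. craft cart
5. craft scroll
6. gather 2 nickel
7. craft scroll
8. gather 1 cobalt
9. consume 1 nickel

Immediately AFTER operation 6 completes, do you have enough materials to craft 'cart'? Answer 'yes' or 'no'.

Answer: no

Derivation:
After 1 (gather 2 nickel): nickel=2
After 2 (craft scroll): nickel=1 scroll=1
After 3 (gather 3 mica): mica=3 nickel=1 scroll=1
After 4 (craft cart): cart=1 mica=1 nickel=1 scroll=1
After 5 (craft scroll): cart=1 mica=1 scroll=2
After 6 (gather 2 nickel): cart=1 mica=1 nickel=2 scroll=2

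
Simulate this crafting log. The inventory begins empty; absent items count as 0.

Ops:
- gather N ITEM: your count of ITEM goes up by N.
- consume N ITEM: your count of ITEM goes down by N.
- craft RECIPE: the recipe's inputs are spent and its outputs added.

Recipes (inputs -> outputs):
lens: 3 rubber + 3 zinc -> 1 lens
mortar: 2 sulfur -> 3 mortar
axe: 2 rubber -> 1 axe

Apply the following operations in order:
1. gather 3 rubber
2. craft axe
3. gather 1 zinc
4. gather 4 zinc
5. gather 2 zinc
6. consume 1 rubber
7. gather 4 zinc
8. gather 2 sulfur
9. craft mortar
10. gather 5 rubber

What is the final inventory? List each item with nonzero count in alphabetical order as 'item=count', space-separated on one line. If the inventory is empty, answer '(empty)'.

Answer: axe=1 mortar=3 rubber=5 zinc=11

Derivation:
After 1 (gather 3 rubber): rubber=3
After 2 (craft axe): axe=1 rubber=1
After 3 (gather 1 zinc): axe=1 rubber=1 zinc=1
After 4 (gather 4 zinc): axe=1 rubber=1 zinc=5
After 5 (gather 2 zinc): axe=1 rubber=1 zinc=7
After 6 (consume 1 rubber): axe=1 zinc=7
After 7 (gather 4 zinc): axe=1 zinc=11
After 8 (gather 2 sulfur): axe=1 sulfur=2 zinc=11
After 9 (craft mortar): axe=1 mortar=3 zinc=11
After 10 (gather 5 rubber): axe=1 mortar=3 rubber=5 zinc=11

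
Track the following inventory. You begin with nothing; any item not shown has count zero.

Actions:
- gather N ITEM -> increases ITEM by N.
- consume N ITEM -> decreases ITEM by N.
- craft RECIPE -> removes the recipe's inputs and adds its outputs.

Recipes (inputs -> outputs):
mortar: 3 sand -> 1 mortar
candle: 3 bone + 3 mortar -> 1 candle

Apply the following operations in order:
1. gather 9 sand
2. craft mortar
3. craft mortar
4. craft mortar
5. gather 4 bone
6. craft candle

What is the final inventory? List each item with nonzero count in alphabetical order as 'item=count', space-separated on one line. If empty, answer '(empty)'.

After 1 (gather 9 sand): sand=9
After 2 (craft mortar): mortar=1 sand=6
After 3 (craft mortar): mortar=2 sand=3
After 4 (craft mortar): mortar=3
After 5 (gather 4 bone): bone=4 mortar=3
After 6 (craft candle): bone=1 candle=1

Answer: bone=1 candle=1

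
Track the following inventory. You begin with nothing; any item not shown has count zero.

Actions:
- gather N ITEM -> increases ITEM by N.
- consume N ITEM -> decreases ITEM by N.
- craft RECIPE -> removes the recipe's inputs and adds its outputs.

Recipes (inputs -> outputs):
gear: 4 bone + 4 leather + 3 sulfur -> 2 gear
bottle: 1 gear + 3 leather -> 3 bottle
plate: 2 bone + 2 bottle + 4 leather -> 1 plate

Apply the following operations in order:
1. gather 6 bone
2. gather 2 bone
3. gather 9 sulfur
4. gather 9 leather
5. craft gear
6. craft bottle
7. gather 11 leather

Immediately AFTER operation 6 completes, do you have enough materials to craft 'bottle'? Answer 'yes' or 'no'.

Answer: no

Derivation:
After 1 (gather 6 bone): bone=6
After 2 (gather 2 bone): bone=8
After 3 (gather 9 sulfur): bone=8 sulfur=9
After 4 (gather 9 leather): bone=8 leather=9 sulfur=9
After 5 (craft gear): bone=4 gear=2 leather=5 sulfur=6
After 6 (craft bottle): bone=4 bottle=3 gear=1 leather=2 sulfur=6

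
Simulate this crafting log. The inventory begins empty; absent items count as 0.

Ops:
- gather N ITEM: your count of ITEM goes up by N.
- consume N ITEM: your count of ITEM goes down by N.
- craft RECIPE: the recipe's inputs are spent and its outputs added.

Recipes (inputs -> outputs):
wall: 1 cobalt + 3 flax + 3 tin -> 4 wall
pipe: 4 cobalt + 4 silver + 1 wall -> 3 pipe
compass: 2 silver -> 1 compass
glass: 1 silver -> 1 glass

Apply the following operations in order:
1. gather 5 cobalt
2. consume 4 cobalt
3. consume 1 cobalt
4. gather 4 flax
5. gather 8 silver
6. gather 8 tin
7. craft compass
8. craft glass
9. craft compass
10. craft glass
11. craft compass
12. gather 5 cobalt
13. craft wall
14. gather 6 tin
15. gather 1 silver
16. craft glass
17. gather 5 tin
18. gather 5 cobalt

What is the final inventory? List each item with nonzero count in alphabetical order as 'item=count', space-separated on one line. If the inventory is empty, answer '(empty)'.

After 1 (gather 5 cobalt): cobalt=5
After 2 (consume 4 cobalt): cobalt=1
After 3 (consume 1 cobalt): (empty)
After 4 (gather 4 flax): flax=4
After 5 (gather 8 silver): flax=4 silver=8
After 6 (gather 8 tin): flax=4 silver=8 tin=8
After 7 (craft compass): compass=1 flax=4 silver=6 tin=8
After 8 (craft glass): compass=1 flax=4 glass=1 silver=5 tin=8
After 9 (craft compass): compass=2 flax=4 glass=1 silver=3 tin=8
After 10 (craft glass): compass=2 flax=4 glass=2 silver=2 tin=8
After 11 (craft compass): compass=3 flax=4 glass=2 tin=8
After 12 (gather 5 cobalt): cobalt=5 compass=3 flax=4 glass=2 tin=8
After 13 (craft wall): cobalt=4 compass=3 flax=1 glass=2 tin=5 wall=4
After 14 (gather 6 tin): cobalt=4 compass=3 flax=1 glass=2 tin=11 wall=4
After 15 (gather 1 silver): cobalt=4 compass=3 flax=1 glass=2 silver=1 tin=11 wall=4
After 16 (craft glass): cobalt=4 compass=3 flax=1 glass=3 tin=11 wall=4
After 17 (gather 5 tin): cobalt=4 compass=3 flax=1 glass=3 tin=16 wall=4
After 18 (gather 5 cobalt): cobalt=9 compass=3 flax=1 glass=3 tin=16 wall=4

Answer: cobalt=9 compass=3 flax=1 glass=3 tin=16 wall=4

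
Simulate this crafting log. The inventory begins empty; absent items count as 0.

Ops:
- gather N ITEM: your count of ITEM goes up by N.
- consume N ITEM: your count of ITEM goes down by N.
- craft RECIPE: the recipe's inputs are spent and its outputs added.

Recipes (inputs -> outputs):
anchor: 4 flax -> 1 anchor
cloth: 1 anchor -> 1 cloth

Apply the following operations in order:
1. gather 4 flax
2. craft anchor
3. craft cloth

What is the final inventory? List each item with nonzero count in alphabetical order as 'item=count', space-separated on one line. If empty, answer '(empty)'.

Answer: cloth=1

Derivation:
After 1 (gather 4 flax): flax=4
After 2 (craft anchor): anchor=1
After 3 (craft cloth): cloth=1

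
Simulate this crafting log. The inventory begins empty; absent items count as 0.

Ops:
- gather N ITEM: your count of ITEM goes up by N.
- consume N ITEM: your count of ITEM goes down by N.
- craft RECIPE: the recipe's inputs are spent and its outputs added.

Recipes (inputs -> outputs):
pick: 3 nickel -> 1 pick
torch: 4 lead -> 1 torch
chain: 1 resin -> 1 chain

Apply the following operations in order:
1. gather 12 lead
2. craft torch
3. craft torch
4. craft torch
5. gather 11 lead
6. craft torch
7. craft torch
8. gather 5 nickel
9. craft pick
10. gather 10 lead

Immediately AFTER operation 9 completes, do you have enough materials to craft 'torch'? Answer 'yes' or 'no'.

After 1 (gather 12 lead): lead=12
After 2 (craft torch): lead=8 torch=1
After 3 (craft torch): lead=4 torch=2
After 4 (craft torch): torch=3
After 5 (gather 11 lead): lead=11 torch=3
After 6 (craft torch): lead=7 torch=4
After 7 (craft torch): lead=3 torch=5
After 8 (gather 5 nickel): lead=3 nickel=5 torch=5
After 9 (craft pick): lead=3 nickel=2 pick=1 torch=5

Answer: no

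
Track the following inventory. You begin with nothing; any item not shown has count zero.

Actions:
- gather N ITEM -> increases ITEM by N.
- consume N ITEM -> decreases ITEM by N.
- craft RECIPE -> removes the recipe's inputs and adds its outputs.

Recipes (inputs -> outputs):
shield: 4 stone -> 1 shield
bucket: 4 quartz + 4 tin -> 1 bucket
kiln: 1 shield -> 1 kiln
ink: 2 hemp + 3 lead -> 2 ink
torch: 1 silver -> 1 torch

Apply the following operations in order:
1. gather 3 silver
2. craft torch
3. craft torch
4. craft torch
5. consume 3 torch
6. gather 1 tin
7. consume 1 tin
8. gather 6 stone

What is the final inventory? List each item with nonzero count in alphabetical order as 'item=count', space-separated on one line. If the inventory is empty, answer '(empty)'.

Answer: stone=6

Derivation:
After 1 (gather 3 silver): silver=3
After 2 (craft torch): silver=2 torch=1
After 3 (craft torch): silver=1 torch=2
After 4 (craft torch): torch=3
After 5 (consume 3 torch): (empty)
After 6 (gather 1 tin): tin=1
After 7 (consume 1 tin): (empty)
After 8 (gather 6 stone): stone=6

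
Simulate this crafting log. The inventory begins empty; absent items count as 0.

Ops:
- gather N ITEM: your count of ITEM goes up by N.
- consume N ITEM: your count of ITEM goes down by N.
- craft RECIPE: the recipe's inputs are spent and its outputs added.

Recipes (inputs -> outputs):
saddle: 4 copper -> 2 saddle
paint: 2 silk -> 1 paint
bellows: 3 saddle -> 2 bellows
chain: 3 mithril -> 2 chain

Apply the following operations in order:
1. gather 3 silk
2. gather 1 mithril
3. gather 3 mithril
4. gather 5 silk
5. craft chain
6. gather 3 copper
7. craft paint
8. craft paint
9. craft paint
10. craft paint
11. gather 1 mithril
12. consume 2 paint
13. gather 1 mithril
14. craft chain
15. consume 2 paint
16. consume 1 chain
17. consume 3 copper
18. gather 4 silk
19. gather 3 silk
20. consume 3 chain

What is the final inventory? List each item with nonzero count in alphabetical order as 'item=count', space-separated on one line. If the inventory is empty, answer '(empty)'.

After 1 (gather 3 silk): silk=3
After 2 (gather 1 mithril): mithril=1 silk=3
After 3 (gather 3 mithril): mithril=4 silk=3
After 4 (gather 5 silk): mithril=4 silk=8
After 5 (craft chain): chain=2 mithril=1 silk=8
After 6 (gather 3 copper): chain=2 copper=3 mithril=1 silk=8
After 7 (craft paint): chain=2 copper=3 mithril=1 paint=1 silk=6
After 8 (craft paint): chain=2 copper=3 mithril=1 paint=2 silk=4
After 9 (craft paint): chain=2 copper=3 mithril=1 paint=3 silk=2
After 10 (craft paint): chain=2 copper=3 mithril=1 paint=4
After 11 (gather 1 mithril): chain=2 copper=3 mithril=2 paint=4
After 12 (consume 2 paint): chain=2 copper=3 mithril=2 paint=2
After 13 (gather 1 mithril): chain=2 copper=3 mithril=3 paint=2
After 14 (craft chain): chain=4 copper=3 paint=2
After 15 (consume 2 paint): chain=4 copper=3
After 16 (consume 1 chain): chain=3 copper=3
After 17 (consume 3 copper): chain=3
After 18 (gather 4 silk): chain=3 silk=4
After 19 (gather 3 silk): chain=3 silk=7
After 20 (consume 3 chain): silk=7

Answer: silk=7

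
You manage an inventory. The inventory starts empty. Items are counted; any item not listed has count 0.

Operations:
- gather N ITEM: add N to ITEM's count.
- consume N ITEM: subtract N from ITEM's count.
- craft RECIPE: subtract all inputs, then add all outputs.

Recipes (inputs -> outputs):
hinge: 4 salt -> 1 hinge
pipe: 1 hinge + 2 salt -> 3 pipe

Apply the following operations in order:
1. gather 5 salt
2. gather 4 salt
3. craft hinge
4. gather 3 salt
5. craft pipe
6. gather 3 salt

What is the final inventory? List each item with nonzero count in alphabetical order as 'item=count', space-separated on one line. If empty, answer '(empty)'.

After 1 (gather 5 salt): salt=5
After 2 (gather 4 salt): salt=9
After 3 (craft hinge): hinge=1 salt=5
After 4 (gather 3 salt): hinge=1 salt=8
After 5 (craft pipe): pipe=3 salt=6
After 6 (gather 3 salt): pipe=3 salt=9

Answer: pipe=3 salt=9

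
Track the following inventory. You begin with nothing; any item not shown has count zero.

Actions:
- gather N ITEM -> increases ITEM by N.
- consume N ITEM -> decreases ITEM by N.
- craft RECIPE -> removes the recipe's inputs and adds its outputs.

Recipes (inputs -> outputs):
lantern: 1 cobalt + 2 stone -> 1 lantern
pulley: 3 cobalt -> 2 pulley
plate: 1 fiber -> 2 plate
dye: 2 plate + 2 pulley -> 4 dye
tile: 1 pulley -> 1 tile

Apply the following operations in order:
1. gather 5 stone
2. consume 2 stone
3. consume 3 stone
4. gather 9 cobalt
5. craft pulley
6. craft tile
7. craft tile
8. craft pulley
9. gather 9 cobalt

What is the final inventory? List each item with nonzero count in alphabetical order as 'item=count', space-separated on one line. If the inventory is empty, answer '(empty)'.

After 1 (gather 5 stone): stone=5
After 2 (consume 2 stone): stone=3
After 3 (consume 3 stone): (empty)
After 4 (gather 9 cobalt): cobalt=9
After 5 (craft pulley): cobalt=6 pulley=2
After 6 (craft tile): cobalt=6 pulley=1 tile=1
After 7 (craft tile): cobalt=6 tile=2
After 8 (craft pulley): cobalt=3 pulley=2 tile=2
After 9 (gather 9 cobalt): cobalt=12 pulley=2 tile=2

Answer: cobalt=12 pulley=2 tile=2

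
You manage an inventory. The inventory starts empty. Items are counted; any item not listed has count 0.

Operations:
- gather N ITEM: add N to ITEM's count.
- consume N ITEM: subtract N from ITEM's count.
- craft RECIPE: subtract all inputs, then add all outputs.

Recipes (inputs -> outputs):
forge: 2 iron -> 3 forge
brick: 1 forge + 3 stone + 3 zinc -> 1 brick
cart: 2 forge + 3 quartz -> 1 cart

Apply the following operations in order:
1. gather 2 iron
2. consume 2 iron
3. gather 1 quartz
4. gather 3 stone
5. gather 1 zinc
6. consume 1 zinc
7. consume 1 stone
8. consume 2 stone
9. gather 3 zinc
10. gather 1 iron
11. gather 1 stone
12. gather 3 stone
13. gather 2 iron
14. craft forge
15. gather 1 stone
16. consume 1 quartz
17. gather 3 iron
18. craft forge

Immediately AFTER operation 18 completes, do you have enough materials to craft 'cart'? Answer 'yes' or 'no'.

Answer: no

Derivation:
After 1 (gather 2 iron): iron=2
After 2 (consume 2 iron): (empty)
After 3 (gather 1 quartz): quartz=1
After 4 (gather 3 stone): quartz=1 stone=3
After 5 (gather 1 zinc): quartz=1 stone=3 zinc=1
After 6 (consume 1 zinc): quartz=1 stone=3
After 7 (consume 1 stone): quartz=1 stone=2
After 8 (consume 2 stone): quartz=1
After 9 (gather 3 zinc): quartz=1 zinc=3
After 10 (gather 1 iron): iron=1 quartz=1 zinc=3
After 11 (gather 1 stone): iron=1 quartz=1 stone=1 zinc=3
After 12 (gather 3 stone): iron=1 quartz=1 stone=4 zinc=3
After 13 (gather 2 iron): iron=3 quartz=1 stone=4 zinc=3
After 14 (craft forge): forge=3 iron=1 quartz=1 stone=4 zinc=3
After 15 (gather 1 stone): forge=3 iron=1 quartz=1 stone=5 zinc=3
After 16 (consume 1 quartz): forge=3 iron=1 stone=5 zinc=3
After 17 (gather 3 iron): forge=3 iron=4 stone=5 zinc=3
After 18 (craft forge): forge=6 iron=2 stone=5 zinc=3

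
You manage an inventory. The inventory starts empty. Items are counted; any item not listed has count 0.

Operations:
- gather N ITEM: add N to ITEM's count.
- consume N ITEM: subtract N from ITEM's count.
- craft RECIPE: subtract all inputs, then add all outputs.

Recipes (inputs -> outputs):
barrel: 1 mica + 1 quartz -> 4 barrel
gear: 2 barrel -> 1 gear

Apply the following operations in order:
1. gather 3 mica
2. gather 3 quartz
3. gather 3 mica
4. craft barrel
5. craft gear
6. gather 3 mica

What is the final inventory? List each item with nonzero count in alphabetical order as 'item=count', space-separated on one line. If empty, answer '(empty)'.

Answer: barrel=2 gear=1 mica=8 quartz=2

Derivation:
After 1 (gather 3 mica): mica=3
After 2 (gather 3 quartz): mica=3 quartz=3
After 3 (gather 3 mica): mica=6 quartz=3
After 4 (craft barrel): barrel=4 mica=5 quartz=2
After 5 (craft gear): barrel=2 gear=1 mica=5 quartz=2
After 6 (gather 3 mica): barrel=2 gear=1 mica=8 quartz=2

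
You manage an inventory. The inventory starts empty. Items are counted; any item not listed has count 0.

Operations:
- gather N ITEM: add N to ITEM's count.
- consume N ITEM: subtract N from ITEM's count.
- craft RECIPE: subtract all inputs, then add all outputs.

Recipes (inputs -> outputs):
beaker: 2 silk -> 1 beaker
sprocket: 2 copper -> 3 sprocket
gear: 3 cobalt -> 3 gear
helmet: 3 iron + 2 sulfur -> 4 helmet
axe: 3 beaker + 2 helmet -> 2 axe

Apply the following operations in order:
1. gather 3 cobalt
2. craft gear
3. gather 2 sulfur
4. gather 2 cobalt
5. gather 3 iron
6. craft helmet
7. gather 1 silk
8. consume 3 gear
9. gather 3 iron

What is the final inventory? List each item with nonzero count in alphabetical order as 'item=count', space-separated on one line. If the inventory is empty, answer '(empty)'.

Answer: cobalt=2 helmet=4 iron=3 silk=1

Derivation:
After 1 (gather 3 cobalt): cobalt=3
After 2 (craft gear): gear=3
After 3 (gather 2 sulfur): gear=3 sulfur=2
After 4 (gather 2 cobalt): cobalt=2 gear=3 sulfur=2
After 5 (gather 3 iron): cobalt=2 gear=3 iron=3 sulfur=2
After 6 (craft helmet): cobalt=2 gear=3 helmet=4
After 7 (gather 1 silk): cobalt=2 gear=3 helmet=4 silk=1
After 8 (consume 3 gear): cobalt=2 helmet=4 silk=1
After 9 (gather 3 iron): cobalt=2 helmet=4 iron=3 silk=1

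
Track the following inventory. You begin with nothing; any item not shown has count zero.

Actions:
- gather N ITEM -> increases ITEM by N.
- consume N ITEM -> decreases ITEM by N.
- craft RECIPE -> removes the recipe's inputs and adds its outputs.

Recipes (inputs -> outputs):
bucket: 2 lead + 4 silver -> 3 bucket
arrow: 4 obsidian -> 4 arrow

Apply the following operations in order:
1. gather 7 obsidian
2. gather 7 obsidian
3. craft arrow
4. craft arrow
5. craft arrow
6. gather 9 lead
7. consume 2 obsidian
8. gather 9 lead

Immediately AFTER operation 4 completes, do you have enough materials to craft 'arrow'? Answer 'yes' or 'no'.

After 1 (gather 7 obsidian): obsidian=7
After 2 (gather 7 obsidian): obsidian=14
After 3 (craft arrow): arrow=4 obsidian=10
After 4 (craft arrow): arrow=8 obsidian=6

Answer: yes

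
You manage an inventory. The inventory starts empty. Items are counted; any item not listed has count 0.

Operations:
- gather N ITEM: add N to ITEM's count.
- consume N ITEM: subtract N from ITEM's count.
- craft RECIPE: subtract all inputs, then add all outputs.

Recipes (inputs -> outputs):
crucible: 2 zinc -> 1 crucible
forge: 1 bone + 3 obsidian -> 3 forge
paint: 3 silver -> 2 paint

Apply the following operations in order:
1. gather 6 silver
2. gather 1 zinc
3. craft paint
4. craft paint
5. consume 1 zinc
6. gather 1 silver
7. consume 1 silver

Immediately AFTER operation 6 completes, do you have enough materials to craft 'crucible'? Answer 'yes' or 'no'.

Answer: no

Derivation:
After 1 (gather 6 silver): silver=6
After 2 (gather 1 zinc): silver=6 zinc=1
After 3 (craft paint): paint=2 silver=3 zinc=1
After 4 (craft paint): paint=4 zinc=1
After 5 (consume 1 zinc): paint=4
After 6 (gather 1 silver): paint=4 silver=1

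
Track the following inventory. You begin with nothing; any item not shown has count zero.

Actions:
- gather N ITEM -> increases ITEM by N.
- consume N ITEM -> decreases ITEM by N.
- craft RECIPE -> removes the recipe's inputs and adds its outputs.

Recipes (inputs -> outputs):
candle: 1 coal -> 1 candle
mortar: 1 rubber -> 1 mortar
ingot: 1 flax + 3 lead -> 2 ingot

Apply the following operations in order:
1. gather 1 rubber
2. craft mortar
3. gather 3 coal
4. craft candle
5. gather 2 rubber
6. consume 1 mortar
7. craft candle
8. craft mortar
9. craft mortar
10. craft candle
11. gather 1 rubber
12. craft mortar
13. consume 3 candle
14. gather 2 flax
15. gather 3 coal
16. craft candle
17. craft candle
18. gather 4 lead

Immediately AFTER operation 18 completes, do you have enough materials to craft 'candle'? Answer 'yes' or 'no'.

After 1 (gather 1 rubber): rubber=1
After 2 (craft mortar): mortar=1
After 3 (gather 3 coal): coal=3 mortar=1
After 4 (craft candle): candle=1 coal=2 mortar=1
After 5 (gather 2 rubber): candle=1 coal=2 mortar=1 rubber=2
After 6 (consume 1 mortar): candle=1 coal=2 rubber=2
After 7 (craft candle): candle=2 coal=1 rubber=2
After 8 (craft mortar): candle=2 coal=1 mortar=1 rubber=1
After 9 (craft mortar): candle=2 coal=1 mortar=2
After 10 (craft candle): candle=3 mortar=2
After 11 (gather 1 rubber): candle=3 mortar=2 rubber=1
After 12 (craft mortar): candle=3 mortar=3
After 13 (consume 3 candle): mortar=3
After 14 (gather 2 flax): flax=2 mortar=3
After 15 (gather 3 coal): coal=3 flax=2 mortar=3
After 16 (craft candle): candle=1 coal=2 flax=2 mortar=3
After 17 (craft candle): candle=2 coal=1 flax=2 mortar=3
After 18 (gather 4 lead): candle=2 coal=1 flax=2 lead=4 mortar=3

Answer: yes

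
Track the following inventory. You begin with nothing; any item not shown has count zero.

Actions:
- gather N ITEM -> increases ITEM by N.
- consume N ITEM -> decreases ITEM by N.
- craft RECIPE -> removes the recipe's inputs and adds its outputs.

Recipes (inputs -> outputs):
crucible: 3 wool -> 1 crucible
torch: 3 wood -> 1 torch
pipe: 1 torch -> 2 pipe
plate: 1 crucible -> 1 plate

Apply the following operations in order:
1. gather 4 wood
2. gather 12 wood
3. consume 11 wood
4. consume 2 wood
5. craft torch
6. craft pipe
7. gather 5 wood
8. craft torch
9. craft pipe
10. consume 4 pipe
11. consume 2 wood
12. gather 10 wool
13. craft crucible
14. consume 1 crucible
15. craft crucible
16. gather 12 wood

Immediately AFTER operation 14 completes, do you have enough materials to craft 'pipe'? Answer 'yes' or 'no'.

Answer: no

Derivation:
After 1 (gather 4 wood): wood=4
After 2 (gather 12 wood): wood=16
After 3 (consume 11 wood): wood=5
After 4 (consume 2 wood): wood=3
After 5 (craft torch): torch=1
After 6 (craft pipe): pipe=2
After 7 (gather 5 wood): pipe=2 wood=5
After 8 (craft torch): pipe=2 torch=1 wood=2
After 9 (craft pipe): pipe=4 wood=2
After 10 (consume 4 pipe): wood=2
After 11 (consume 2 wood): (empty)
After 12 (gather 10 wool): wool=10
After 13 (craft crucible): crucible=1 wool=7
After 14 (consume 1 crucible): wool=7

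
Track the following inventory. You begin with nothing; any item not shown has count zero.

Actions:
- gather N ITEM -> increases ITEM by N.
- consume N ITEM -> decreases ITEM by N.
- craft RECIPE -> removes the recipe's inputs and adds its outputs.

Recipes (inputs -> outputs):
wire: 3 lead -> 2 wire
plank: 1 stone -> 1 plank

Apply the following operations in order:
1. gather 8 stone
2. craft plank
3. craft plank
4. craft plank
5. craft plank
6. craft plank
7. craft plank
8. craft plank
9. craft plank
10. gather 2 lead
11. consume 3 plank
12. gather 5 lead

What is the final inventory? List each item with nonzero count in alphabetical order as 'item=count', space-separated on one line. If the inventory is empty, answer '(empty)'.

After 1 (gather 8 stone): stone=8
After 2 (craft plank): plank=1 stone=7
After 3 (craft plank): plank=2 stone=6
After 4 (craft plank): plank=3 stone=5
After 5 (craft plank): plank=4 stone=4
After 6 (craft plank): plank=5 stone=3
After 7 (craft plank): plank=6 stone=2
After 8 (craft plank): plank=7 stone=1
After 9 (craft plank): plank=8
After 10 (gather 2 lead): lead=2 plank=8
After 11 (consume 3 plank): lead=2 plank=5
After 12 (gather 5 lead): lead=7 plank=5

Answer: lead=7 plank=5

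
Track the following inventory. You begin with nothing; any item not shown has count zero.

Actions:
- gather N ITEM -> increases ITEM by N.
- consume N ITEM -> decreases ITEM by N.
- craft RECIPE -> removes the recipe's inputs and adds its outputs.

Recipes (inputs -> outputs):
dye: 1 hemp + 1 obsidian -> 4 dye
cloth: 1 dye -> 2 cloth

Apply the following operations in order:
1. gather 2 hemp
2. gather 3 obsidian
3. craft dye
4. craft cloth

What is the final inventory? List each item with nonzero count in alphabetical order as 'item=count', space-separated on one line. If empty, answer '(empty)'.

After 1 (gather 2 hemp): hemp=2
After 2 (gather 3 obsidian): hemp=2 obsidian=3
After 3 (craft dye): dye=4 hemp=1 obsidian=2
After 4 (craft cloth): cloth=2 dye=3 hemp=1 obsidian=2

Answer: cloth=2 dye=3 hemp=1 obsidian=2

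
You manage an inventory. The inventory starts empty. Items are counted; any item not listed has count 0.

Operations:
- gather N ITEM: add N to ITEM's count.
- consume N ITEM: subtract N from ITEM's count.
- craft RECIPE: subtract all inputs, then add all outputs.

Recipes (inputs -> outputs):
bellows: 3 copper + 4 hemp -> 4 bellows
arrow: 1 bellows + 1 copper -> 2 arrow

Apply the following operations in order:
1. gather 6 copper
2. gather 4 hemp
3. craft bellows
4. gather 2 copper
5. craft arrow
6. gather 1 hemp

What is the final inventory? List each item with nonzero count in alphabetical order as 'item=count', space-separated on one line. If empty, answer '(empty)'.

After 1 (gather 6 copper): copper=6
After 2 (gather 4 hemp): copper=6 hemp=4
After 3 (craft bellows): bellows=4 copper=3
After 4 (gather 2 copper): bellows=4 copper=5
After 5 (craft arrow): arrow=2 bellows=3 copper=4
After 6 (gather 1 hemp): arrow=2 bellows=3 copper=4 hemp=1

Answer: arrow=2 bellows=3 copper=4 hemp=1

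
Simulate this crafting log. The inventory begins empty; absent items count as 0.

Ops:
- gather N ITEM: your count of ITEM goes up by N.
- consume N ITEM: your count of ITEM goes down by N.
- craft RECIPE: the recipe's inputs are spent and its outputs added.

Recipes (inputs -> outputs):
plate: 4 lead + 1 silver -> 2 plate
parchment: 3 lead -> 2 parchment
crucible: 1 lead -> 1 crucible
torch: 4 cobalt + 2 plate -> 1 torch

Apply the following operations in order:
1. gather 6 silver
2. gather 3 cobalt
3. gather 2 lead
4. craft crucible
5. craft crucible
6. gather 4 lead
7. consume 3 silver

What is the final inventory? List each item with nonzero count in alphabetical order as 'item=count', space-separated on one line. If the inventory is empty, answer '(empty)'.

After 1 (gather 6 silver): silver=6
After 2 (gather 3 cobalt): cobalt=3 silver=6
After 3 (gather 2 lead): cobalt=3 lead=2 silver=6
After 4 (craft crucible): cobalt=3 crucible=1 lead=1 silver=6
After 5 (craft crucible): cobalt=3 crucible=2 silver=6
After 6 (gather 4 lead): cobalt=3 crucible=2 lead=4 silver=6
After 7 (consume 3 silver): cobalt=3 crucible=2 lead=4 silver=3

Answer: cobalt=3 crucible=2 lead=4 silver=3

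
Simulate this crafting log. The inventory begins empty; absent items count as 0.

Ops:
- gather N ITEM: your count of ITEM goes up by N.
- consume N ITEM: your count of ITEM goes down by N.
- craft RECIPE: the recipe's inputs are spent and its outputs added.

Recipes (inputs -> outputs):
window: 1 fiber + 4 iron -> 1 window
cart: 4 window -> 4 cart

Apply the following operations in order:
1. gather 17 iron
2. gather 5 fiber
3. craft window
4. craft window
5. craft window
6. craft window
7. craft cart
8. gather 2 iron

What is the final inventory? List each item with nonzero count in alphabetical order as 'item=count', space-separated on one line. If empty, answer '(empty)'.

After 1 (gather 17 iron): iron=17
After 2 (gather 5 fiber): fiber=5 iron=17
After 3 (craft window): fiber=4 iron=13 window=1
After 4 (craft window): fiber=3 iron=9 window=2
After 5 (craft window): fiber=2 iron=5 window=3
After 6 (craft window): fiber=1 iron=1 window=4
After 7 (craft cart): cart=4 fiber=1 iron=1
After 8 (gather 2 iron): cart=4 fiber=1 iron=3

Answer: cart=4 fiber=1 iron=3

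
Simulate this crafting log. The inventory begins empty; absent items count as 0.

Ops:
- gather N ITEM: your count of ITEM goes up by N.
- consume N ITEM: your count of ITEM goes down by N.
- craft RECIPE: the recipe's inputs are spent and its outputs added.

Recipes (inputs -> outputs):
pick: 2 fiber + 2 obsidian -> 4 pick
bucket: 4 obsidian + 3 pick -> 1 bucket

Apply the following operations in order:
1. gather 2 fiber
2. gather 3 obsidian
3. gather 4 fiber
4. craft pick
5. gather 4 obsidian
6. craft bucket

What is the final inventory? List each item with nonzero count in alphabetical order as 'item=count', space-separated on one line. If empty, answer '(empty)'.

After 1 (gather 2 fiber): fiber=2
After 2 (gather 3 obsidian): fiber=2 obsidian=3
After 3 (gather 4 fiber): fiber=6 obsidian=3
After 4 (craft pick): fiber=4 obsidian=1 pick=4
After 5 (gather 4 obsidian): fiber=4 obsidian=5 pick=4
After 6 (craft bucket): bucket=1 fiber=4 obsidian=1 pick=1

Answer: bucket=1 fiber=4 obsidian=1 pick=1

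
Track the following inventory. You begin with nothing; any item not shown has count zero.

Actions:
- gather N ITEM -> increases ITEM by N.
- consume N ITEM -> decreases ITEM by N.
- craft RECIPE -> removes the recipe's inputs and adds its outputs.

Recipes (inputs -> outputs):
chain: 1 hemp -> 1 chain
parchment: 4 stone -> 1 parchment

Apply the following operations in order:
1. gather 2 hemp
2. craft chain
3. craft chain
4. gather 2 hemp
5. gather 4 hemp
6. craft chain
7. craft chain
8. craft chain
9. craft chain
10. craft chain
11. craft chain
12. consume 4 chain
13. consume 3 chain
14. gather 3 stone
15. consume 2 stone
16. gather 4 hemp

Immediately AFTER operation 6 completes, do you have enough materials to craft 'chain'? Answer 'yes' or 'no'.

Answer: yes

Derivation:
After 1 (gather 2 hemp): hemp=2
After 2 (craft chain): chain=1 hemp=1
After 3 (craft chain): chain=2
After 4 (gather 2 hemp): chain=2 hemp=2
After 5 (gather 4 hemp): chain=2 hemp=6
After 6 (craft chain): chain=3 hemp=5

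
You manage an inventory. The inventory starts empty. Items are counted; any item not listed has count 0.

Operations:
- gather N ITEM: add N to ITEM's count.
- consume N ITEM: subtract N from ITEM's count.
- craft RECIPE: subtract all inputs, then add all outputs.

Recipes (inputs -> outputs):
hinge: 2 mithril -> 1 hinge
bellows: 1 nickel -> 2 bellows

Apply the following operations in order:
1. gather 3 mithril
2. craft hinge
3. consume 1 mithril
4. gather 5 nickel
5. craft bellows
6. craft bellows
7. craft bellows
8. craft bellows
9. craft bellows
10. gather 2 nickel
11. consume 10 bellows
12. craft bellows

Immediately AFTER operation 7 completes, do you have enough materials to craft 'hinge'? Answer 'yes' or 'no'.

After 1 (gather 3 mithril): mithril=3
After 2 (craft hinge): hinge=1 mithril=1
After 3 (consume 1 mithril): hinge=1
After 4 (gather 5 nickel): hinge=1 nickel=5
After 5 (craft bellows): bellows=2 hinge=1 nickel=4
After 6 (craft bellows): bellows=4 hinge=1 nickel=3
After 7 (craft bellows): bellows=6 hinge=1 nickel=2

Answer: no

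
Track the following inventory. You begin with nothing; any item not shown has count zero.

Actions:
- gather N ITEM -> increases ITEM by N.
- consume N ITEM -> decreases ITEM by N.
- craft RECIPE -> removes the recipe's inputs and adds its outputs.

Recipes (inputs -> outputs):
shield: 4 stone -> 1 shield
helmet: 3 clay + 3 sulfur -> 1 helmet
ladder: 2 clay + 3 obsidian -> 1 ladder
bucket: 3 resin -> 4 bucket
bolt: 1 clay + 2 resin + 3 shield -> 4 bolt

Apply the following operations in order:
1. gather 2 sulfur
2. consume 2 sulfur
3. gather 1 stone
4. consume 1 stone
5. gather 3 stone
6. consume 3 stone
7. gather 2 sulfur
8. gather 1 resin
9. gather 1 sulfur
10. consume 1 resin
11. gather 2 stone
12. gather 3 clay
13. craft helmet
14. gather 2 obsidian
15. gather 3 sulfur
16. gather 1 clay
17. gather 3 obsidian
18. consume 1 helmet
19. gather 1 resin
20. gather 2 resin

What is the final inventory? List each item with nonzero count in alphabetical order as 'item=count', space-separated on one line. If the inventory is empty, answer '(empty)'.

Answer: clay=1 obsidian=5 resin=3 stone=2 sulfur=3

Derivation:
After 1 (gather 2 sulfur): sulfur=2
After 2 (consume 2 sulfur): (empty)
After 3 (gather 1 stone): stone=1
After 4 (consume 1 stone): (empty)
After 5 (gather 3 stone): stone=3
After 6 (consume 3 stone): (empty)
After 7 (gather 2 sulfur): sulfur=2
After 8 (gather 1 resin): resin=1 sulfur=2
After 9 (gather 1 sulfur): resin=1 sulfur=3
After 10 (consume 1 resin): sulfur=3
After 11 (gather 2 stone): stone=2 sulfur=3
After 12 (gather 3 clay): clay=3 stone=2 sulfur=3
After 13 (craft helmet): helmet=1 stone=2
After 14 (gather 2 obsidian): helmet=1 obsidian=2 stone=2
After 15 (gather 3 sulfur): helmet=1 obsidian=2 stone=2 sulfur=3
After 16 (gather 1 clay): clay=1 helmet=1 obsidian=2 stone=2 sulfur=3
After 17 (gather 3 obsidian): clay=1 helmet=1 obsidian=5 stone=2 sulfur=3
After 18 (consume 1 helmet): clay=1 obsidian=5 stone=2 sulfur=3
After 19 (gather 1 resin): clay=1 obsidian=5 resin=1 stone=2 sulfur=3
After 20 (gather 2 resin): clay=1 obsidian=5 resin=3 stone=2 sulfur=3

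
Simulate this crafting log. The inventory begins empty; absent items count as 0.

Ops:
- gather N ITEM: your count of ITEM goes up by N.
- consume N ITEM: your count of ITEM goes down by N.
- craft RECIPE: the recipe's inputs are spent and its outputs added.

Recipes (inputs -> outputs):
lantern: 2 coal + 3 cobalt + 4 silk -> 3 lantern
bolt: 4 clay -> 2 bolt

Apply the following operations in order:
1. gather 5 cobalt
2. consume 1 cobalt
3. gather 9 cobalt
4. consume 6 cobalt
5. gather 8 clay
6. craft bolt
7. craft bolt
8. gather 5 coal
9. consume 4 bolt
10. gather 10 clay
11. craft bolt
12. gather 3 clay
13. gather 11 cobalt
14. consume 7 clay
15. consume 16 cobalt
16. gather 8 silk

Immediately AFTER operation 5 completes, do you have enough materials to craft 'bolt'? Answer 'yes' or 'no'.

Answer: yes

Derivation:
After 1 (gather 5 cobalt): cobalt=5
After 2 (consume 1 cobalt): cobalt=4
After 3 (gather 9 cobalt): cobalt=13
After 4 (consume 6 cobalt): cobalt=7
After 5 (gather 8 clay): clay=8 cobalt=7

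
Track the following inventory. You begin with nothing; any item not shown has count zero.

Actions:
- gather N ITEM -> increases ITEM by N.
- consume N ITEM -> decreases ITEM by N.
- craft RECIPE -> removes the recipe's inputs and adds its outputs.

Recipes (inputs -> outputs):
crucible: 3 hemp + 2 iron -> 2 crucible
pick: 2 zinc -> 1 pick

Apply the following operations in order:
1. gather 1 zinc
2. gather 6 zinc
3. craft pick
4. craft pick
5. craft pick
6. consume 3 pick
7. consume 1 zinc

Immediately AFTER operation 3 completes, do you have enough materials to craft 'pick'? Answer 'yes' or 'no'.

After 1 (gather 1 zinc): zinc=1
After 2 (gather 6 zinc): zinc=7
After 3 (craft pick): pick=1 zinc=5

Answer: yes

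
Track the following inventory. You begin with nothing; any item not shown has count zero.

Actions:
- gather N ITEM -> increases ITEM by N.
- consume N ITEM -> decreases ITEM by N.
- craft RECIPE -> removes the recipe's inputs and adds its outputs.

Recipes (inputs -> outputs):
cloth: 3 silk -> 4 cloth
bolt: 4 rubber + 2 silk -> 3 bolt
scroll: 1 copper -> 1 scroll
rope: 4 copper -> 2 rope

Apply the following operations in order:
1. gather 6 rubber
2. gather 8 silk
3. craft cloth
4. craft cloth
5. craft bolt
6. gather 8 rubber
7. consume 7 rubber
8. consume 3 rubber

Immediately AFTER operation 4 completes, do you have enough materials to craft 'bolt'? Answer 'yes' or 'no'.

After 1 (gather 6 rubber): rubber=6
After 2 (gather 8 silk): rubber=6 silk=8
After 3 (craft cloth): cloth=4 rubber=6 silk=5
After 4 (craft cloth): cloth=8 rubber=6 silk=2

Answer: yes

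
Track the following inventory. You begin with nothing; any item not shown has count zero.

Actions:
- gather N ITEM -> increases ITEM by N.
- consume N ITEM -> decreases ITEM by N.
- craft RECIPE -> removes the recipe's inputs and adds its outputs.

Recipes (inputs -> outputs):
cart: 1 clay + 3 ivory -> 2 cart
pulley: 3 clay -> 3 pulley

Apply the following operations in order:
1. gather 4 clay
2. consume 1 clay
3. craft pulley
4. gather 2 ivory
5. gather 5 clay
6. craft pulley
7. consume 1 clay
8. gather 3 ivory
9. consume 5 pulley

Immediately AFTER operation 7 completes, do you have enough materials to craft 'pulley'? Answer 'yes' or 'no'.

Answer: no

Derivation:
After 1 (gather 4 clay): clay=4
After 2 (consume 1 clay): clay=3
After 3 (craft pulley): pulley=3
After 4 (gather 2 ivory): ivory=2 pulley=3
After 5 (gather 5 clay): clay=5 ivory=2 pulley=3
After 6 (craft pulley): clay=2 ivory=2 pulley=6
After 7 (consume 1 clay): clay=1 ivory=2 pulley=6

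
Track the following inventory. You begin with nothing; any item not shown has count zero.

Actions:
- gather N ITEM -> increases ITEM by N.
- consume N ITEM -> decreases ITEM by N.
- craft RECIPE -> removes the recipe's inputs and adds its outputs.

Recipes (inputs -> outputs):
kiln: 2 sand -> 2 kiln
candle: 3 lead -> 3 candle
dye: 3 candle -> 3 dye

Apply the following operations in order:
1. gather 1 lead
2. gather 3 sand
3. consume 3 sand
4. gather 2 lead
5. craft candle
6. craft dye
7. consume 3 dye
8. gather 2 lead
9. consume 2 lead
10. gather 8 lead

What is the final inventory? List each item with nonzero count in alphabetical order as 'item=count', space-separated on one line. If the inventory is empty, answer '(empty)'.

Answer: lead=8

Derivation:
After 1 (gather 1 lead): lead=1
After 2 (gather 3 sand): lead=1 sand=3
After 3 (consume 3 sand): lead=1
After 4 (gather 2 lead): lead=3
After 5 (craft candle): candle=3
After 6 (craft dye): dye=3
After 7 (consume 3 dye): (empty)
After 8 (gather 2 lead): lead=2
After 9 (consume 2 lead): (empty)
After 10 (gather 8 lead): lead=8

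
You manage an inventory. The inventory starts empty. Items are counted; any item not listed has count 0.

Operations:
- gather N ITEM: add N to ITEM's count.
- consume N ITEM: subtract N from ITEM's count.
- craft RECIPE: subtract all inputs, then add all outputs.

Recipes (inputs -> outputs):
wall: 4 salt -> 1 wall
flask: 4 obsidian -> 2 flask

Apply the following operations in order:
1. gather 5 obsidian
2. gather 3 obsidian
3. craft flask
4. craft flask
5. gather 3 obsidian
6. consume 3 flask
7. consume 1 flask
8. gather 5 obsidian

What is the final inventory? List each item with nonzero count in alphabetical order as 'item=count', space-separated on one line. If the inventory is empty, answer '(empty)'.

Answer: obsidian=8

Derivation:
After 1 (gather 5 obsidian): obsidian=5
After 2 (gather 3 obsidian): obsidian=8
After 3 (craft flask): flask=2 obsidian=4
After 4 (craft flask): flask=4
After 5 (gather 3 obsidian): flask=4 obsidian=3
After 6 (consume 3 flask): flask=1 obsidian=3
After 7 (consume 1 flask): obsidian=3
After 8 (gather 5 obsidian): obsidian=8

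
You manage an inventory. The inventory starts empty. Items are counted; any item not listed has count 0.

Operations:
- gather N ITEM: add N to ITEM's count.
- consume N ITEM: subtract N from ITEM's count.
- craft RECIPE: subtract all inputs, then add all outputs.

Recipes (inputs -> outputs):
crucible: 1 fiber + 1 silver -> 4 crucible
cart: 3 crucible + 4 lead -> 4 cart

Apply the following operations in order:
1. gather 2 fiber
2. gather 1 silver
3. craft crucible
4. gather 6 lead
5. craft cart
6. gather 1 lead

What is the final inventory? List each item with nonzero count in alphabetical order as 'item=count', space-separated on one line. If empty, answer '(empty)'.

After 1 (gather 2 fiber): fiber=2
After 2 (gather 1 silver): fiber=2 silver=1
After 3 (craft crucible): crucible=4 fiber=1
After 4 (gather 6 lead): crucible=4 fiber=1 lead=6
After 5 (craft cart): cart=4 crucible=1 fiber=1 lead=2
After 6 (gather 1 lead): cart=4 crucible=1 fiber=1 lead=3

Answer: cart=4 crucible=1 fiber=1 lead=3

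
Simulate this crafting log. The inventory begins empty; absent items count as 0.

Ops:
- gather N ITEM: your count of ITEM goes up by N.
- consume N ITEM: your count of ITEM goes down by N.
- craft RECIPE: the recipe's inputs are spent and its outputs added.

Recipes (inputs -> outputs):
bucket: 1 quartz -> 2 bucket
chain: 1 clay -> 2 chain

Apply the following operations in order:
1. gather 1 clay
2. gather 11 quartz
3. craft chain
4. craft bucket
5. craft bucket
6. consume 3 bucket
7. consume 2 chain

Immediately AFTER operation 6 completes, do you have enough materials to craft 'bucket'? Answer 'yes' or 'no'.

Answer: yes

Derivation:
After 1 (gather 1 clay): clay=1
After 2 (gather 11 quartz): clay=1 quartz=11
After 3 (craft chain): chain=2 quartz=11
After 4 (craft bucket): bucket=2 chain=2 quartz=10
After 5 (craft bucket): bucket=4 chain=2 quartz=9
After 6 (consume 3 bucket): bucket=1 chain=2 quartz=9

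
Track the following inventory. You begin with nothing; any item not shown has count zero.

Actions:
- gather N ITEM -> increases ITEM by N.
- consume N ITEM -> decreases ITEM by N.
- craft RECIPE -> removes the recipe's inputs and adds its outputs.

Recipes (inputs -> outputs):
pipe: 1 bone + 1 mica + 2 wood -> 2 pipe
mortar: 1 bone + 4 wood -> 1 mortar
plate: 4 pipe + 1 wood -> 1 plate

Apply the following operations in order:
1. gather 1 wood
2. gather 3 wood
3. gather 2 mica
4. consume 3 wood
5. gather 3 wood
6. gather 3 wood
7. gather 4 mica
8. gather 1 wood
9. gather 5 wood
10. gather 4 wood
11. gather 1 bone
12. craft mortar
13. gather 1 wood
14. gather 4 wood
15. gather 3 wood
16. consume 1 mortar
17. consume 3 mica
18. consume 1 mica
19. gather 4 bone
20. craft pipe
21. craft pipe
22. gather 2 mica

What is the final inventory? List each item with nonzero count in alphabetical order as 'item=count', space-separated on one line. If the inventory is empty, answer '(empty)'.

After 1 (gather 1 wood): wood=1
After 2 (gather 3 wood): wood=4
After 3 (gather 2 mica): mica=2 wood=4
After 4 (consume 3 wood): mica=2 wood=1
After 5 (gather 3 wood): mica=2 wood=4
After 6 (gather 3 wood): mica=2 wood=7
After 7 (gather 4 mica): mica=6 wood=7
After 8 (gather 1 wood): mica=6 wood=8
After 9 (gather 5 wood): mica=6 wood=13
After 10 (gather 4 wood): mica=6 wood=17
After 11 (gather 1 bone): bone=1 mica=6 wood=17
After 12 (craft mortar): mica=6 mortar=1 wood=13
After 13 (gather 1 wood): mica=6 mortar=1 wood=14
After 14 (gather 4 wood): mica=6 mortar=1 wood=18
After 15 (gather 3 wood): mica=6 mortar=1 wood=21
After 16 (consume 1 mortar): mica=6 wood=21
After 17 (consume 3 mica): mica=3 wood=21
After 18 (consume 1 mica): mica=2 wood=21
After 19 (gather 4 bone): bone=4 mica=2 wood=21
After 20 (craft pipe): bone=3 mica=1 pipe=2 wood=19
After 21 (craft pipe): bone=2 pipe=4 wood=17
After 22 (gather 2 mica): bone=2 mica=2 pipe=4 wood=17

Answer: bone=2 mica=2 pipe=4 wood=17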